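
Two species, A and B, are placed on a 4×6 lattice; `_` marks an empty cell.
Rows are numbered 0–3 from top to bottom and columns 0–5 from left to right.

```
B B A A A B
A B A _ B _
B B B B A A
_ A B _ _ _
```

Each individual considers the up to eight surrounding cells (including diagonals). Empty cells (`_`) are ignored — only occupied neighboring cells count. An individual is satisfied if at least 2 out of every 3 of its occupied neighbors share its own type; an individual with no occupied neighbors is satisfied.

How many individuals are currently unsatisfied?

14

(0,0)B 2/3 ok
(0,1)B 2/5 unhappy
(0,2)A 2/4 unhappy
(0,3)A 3/4 ok
(0,4)A 1/3 unhappy
(0,5)B 1/2 unhappy
(1,0)A 0/5 unhappy
(1,1)B 5/8 unhappy
(1,2)A 2/7 unhappy
(1,4)B 2/6 unhappy
(2,0)B 2/4 unhappy
(2,1)B 4/7 unhappy
(2,2)B 4/6 ok
(2,3)B 3/5 unhappy
(2,4)A 1/3 unhappy
(2,5)A 1/2 unhappy
(3,1)A 0/4 unhappy
(3,2)B 3/4 ok
Unsatisfied: (0,1), (0,2), (0,4), (0,5), (1,0), (1,1), (1,2), (1,4), (2,0), (2,1), (2,3), (2,4), (2,5), (3,1) — 14 in total.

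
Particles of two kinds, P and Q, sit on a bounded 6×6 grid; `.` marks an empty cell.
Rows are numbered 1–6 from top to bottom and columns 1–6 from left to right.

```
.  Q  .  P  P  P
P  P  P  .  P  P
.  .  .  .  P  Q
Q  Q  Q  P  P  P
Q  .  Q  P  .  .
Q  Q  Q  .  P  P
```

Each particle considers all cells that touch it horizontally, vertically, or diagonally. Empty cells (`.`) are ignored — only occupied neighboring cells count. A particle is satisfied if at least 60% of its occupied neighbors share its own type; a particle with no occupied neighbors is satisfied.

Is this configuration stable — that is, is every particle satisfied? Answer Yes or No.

Row 1: (1,2)Q 0/3 unhappy · (1,4)P 3/3 ok · (1,5)P 4/4 ok · (1,6)P 3/3 ok
Row 2: (2,1)P 1/2 unhappy · (2,2)P 2/3 ok · (2,3)P 2/3 ok · (2,5)P 5/6 ok · (2,6)P 4/5 ok
Row 3: (3,5)P 5/6 ok · (3,6)Q 0/5 unhappy
Row 4: (4,1)Q 2/2 ok · (4,2)Q 4/4 ok · (4,3)Q 2/4 unhappy · (4,4)P 3/5 ok · (4,5)P 4/5 ok · (4,6)P 2/3 ok
Row 5: (5,1)Q 4/4 ok · (5,3)Q 4/6 ok · (5,4)P 3/6 unhappy
Row 6: (6,1)Q 2/2 ok · (6,2)Q 4/4 ok · (6,3)Q 2/3 ok · (6,5)P 2/2 ok · (6,6)P 1/1 ok
For instance (1,2) has only 0/3 same-type neighbors, below 3/5.

No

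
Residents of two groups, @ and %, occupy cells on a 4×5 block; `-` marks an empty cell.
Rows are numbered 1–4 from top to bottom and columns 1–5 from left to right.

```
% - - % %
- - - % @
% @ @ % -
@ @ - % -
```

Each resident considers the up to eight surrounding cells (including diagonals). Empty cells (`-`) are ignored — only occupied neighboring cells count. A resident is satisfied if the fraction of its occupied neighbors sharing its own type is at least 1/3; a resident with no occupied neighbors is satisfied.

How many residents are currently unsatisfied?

2

Row 1: (1,1)% 0/0 satisfied · (1,4)% 2/3 satisfied · (1,5)% 2/3 satisfied
Row 2: (2,4)% 3/5 satisfied · (2,5)@ 0/4 not
Row 3: (3,1)% 0/3 not · (3,2)@ 3/4 satisfied · (3,3)@ 2/5 satisfied · (3,4)% 2/4 satisfied
Row 4: (4,1)@ 2/3 satisfied · (4,2)@ 3/4 satisfied · (4,4)% 1/2 satisfied
Unsatisfied: (2,5), (3,1) — 2 in total.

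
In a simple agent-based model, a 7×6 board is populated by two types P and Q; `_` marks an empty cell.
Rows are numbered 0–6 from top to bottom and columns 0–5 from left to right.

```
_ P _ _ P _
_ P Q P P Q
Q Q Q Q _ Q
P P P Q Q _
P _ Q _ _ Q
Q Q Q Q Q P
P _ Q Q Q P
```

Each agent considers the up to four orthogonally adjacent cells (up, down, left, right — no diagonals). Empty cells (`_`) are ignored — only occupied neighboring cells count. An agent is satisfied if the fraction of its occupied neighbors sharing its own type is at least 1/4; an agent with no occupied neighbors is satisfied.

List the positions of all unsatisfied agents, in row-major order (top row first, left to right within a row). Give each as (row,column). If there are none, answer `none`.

(4,5), (6,0)

Row 0: (0,1)P 1/1 ok · (0,4)P 1/1 ok
Row 1: (1,1)P 1/3 ok · (1,2)Q 1/3 ok · (1,3)P 1/3 ok · (1,4)P 2/3 ok · (1,5)Q 1/2 ok
Row 2: (2,0)Q 1/2 ok · (2,1)Q 2/4 ok · (2,2)Q 3/4 ok · (2,3)Q 2/3 ok · (2,5)Q 1/1 ok
Row 3: (3,0)P 2/3 ok · (3,1)P 2/3 ok · (3,2)P 1/4 ok · (3,3)Q 2/3 ok · (3,4)Q 1/1 ok
Row 4: (4,0)P 1/2 ok · (4,2)Q 1/2 ok · (4,5)Q 0/1 unhappy
Row 5: (5,0)Q 1/3 ok · (5,1)Q 2/2 ok · (5,2)Q 4/4 ok · (5,3)Q 3/3 ok · (5,4)Q 2/3 ok · (5,5)P 1/3 ok
Row 6: (6,0)P 0/1 unhappy · (6,2)Q 2/2 ok · (6,3)Q 3/3 ok · (6,4)Q 2/3 ok · (6,5)P 1/2 ok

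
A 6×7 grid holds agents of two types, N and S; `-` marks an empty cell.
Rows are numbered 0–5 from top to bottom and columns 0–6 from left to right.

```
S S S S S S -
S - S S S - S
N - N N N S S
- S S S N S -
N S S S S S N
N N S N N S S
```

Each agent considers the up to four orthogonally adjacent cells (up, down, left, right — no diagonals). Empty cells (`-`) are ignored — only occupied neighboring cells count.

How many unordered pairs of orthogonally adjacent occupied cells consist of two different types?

Scan each occupied cell's neighbors to the right and below so each pair is counted once.
From row 0: 0 unlike of 9 pairs (running 0/9).
From row 1: 4 unlike of 7 pairs (running 4/16).
From row 2: 3 unlike of 8 pairs (running 7/24).
From row 3: 3 unlike of 9 pairs (running 10/33).
From row 4: 6 unlike of 13 pairs (running 16/46).
From row 5: 3 unlike of 6 pairs (running 19/52).
Total adjacent occupied pairs: 52; unlike-type pairs: 19.

19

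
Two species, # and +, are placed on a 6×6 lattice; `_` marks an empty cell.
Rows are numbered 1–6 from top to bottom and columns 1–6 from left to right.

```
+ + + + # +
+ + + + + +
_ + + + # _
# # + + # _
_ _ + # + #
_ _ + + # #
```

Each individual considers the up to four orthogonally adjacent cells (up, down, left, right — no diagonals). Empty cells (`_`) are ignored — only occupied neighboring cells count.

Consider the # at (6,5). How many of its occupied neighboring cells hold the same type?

Occupied neighbors of (6,5): (5,5)=+, (6,4)=+, (6,6)=#.
Same type (#): 1 of 3.

1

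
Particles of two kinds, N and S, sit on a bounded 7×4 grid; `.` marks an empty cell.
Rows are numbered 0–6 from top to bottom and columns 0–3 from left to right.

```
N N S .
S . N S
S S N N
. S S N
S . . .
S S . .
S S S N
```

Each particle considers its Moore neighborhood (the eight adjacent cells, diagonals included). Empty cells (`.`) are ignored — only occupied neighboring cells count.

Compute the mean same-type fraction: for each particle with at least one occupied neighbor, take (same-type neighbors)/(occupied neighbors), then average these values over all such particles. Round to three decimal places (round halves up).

0.641

Row 0: (0,0)N 1/2 · (0,1)N 2/4 · (0,2)S 1/3
Row 1: (1,0)S 2/4 · (1,2)N 3/6 · (1,3)S 1/4
Row 2: (2,0)S 3/3 · (2,1)S 4/6 · (2,2)N 3/7 · (2,3)N 3/5
Row 3: (3,1)S 4/5 · (3,2)S 2/5 · (3,3)N 2/3
Row 4: (4,0)S 3/3
Row 5: (5,0)S 4/4 · (5,1)S 5/5
Row 6: (6,0)S 3/3 · (6,1)S 4/4 · (6,2)S 2/3 · (6,3)N 0/1
Sum over 20 particles: 1/2 + 2/4 + 1/3 + 2/4 + 3/6 + 1/4 + 3/3 + 4/6 + 3/7 + 3/5 + 4/5 + 2/5 + 2/3 + 3/3 + 4/4 + 5/5 + 3/3 + 4/4 + 2/3 + 0/1 = 5381/420; mean = 5381/420 ÷ 20 = 5381/8400 = 0.640595… → 0.641.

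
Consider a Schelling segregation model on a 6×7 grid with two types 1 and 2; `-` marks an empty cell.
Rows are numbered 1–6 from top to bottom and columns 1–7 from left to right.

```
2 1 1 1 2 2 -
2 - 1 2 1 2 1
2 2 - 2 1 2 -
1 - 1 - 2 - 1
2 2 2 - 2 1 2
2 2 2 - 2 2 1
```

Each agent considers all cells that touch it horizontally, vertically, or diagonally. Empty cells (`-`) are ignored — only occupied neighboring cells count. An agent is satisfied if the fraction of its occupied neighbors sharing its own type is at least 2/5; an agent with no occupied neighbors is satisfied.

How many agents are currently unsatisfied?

(1,1)2 1/2 satisfied
(1,2)1 2/4 satisfied
(1,3)1 3/4 satisfied
(1,4)1 3/5 satisfied
(1,5)2 3/5 satisfied
(1,6)2 2/4 satisfied
(2,1)2 3/4 satisfied
(2,3)1 3/6 satisfied
(2,4)2 2/7 not
(2,5)1 2/8 not
(2,6)2 3/6 satisfied
(2,7)1 0/3 not
(3,1)2 2/3 satisfied
(3,2)2 2/5 satisfied
(3,4)2 2/6 not
(3,5)1 1/6 not
(3,6)2 2/6 not
(4,1)1 0/4 not
(4,3)1 0/4 not
(4,5)2 3/5 satisfied
(4,7)1 1/3 not
(5,1)2 3/4 satisfied
(5,2)2 5/7 satisfied
(5,3)2 3/4 satisfied
(5,5)2 3/4 satisfied
(5,6)1 2/7 not
(5,7)2 1/4 not
(6,1)2 3/3 satisfied
(6,2)2 5/5 satisfied
(6,3)2 3/3 satisfied
(6,5)2 2/3 satisfied
(6,6)2 3/5 satisfied
(6,7)1 1/3 not
Unsatisfied: (2,4), (2,5), (2,7), (3,4), (3,5), (3,6), (4,1), (4,3), (4,7), (5,6), (5,7), (6,7) — 12 in total.

12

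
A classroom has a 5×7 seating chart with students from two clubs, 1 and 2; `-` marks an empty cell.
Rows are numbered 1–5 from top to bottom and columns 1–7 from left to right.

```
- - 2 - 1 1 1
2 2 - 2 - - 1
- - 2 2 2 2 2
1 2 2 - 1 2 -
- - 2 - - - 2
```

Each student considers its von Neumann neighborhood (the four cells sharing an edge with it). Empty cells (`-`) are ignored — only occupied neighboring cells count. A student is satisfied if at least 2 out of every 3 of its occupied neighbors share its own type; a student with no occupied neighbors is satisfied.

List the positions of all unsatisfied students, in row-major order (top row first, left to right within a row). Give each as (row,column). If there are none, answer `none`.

(2,7), (3,7), (4,1), (4,2), (4,5), (4,6)

(1,3)2 0/0 satisfied
(1,5)1 1/1 satisfied
(1,6)1 2/2 satisfied
(1,7)1 2/2 satisfied
(2,1)2 1/1 satisfied
(2,2)2 1/1 satisfied
(2,4)2 1/1 satisfied
(2,7)1 1/2 not
(3,3)2 2/2 satisfied
(3,4)2 3/3 satisfied
(3,5)2 2/3 satisfied
(3,6)2 3/3 satisfied
(3,7)2 1/2 not
(4,1)1 0/1 not
(4,2)2 1/2 not
(4,3)2 3/3 satisfied
(4,5)1 0/2 not
(4,6)2 1/2 not
(5,3)2 1/1 satisfied
(5,7)2 0/0 satisfied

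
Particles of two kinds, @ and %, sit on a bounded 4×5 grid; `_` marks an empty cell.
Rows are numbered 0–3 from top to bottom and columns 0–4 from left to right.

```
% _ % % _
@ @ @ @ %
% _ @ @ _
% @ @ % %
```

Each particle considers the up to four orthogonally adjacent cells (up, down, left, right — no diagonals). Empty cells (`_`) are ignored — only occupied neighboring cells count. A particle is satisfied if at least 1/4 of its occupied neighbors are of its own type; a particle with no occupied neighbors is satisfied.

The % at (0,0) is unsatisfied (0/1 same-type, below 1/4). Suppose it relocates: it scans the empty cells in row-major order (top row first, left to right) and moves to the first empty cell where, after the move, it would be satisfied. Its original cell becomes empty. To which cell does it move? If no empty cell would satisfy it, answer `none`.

(0,1)

Vacating (0,0). Empty cells in order:
  (0,1): 1/2 same-type → satisfied — stop here.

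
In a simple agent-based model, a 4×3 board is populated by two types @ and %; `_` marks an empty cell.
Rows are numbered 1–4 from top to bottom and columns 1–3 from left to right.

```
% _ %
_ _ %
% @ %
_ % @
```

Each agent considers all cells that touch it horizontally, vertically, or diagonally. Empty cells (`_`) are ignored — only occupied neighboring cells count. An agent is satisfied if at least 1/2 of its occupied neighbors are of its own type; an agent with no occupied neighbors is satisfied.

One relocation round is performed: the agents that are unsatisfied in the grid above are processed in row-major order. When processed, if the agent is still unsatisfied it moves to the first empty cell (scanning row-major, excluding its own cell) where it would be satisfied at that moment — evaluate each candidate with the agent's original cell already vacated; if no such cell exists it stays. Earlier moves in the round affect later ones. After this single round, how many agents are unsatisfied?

2

Initially unsatisfied (in order): (3,2), (4,3).
  (3,2): no empty cell satisfies it; stays.
  (4,3): no empty cell satisfies it; stays.
Resulting grid:
% _ %
_ _ %
% @ %
_ % @
Unsatisfied now: (3,2), (4,3).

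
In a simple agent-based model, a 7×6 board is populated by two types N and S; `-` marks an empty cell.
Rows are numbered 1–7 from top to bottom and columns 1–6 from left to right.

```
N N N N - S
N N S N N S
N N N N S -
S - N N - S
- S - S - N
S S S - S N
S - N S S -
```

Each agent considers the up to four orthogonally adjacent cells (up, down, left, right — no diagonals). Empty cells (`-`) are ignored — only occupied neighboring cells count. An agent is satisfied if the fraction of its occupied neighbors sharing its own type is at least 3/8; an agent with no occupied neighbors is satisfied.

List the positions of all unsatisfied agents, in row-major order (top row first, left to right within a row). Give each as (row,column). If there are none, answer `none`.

(1,1)N 2/2 ✓
(1,2)N 3/3 ✓
(1,3)N 2/3 ✓
(1,4)N 2/2 ✓
(1,6)S 1/1 ✓
(2,1)N 3/3 ✓
(2,2)N 3/4 ✓
(2,3)S 0/4 ✗
(2,4)N 3/4 ✓
(2,5)N 1/3 ✗
(2,6)S 1/2 ✓
(3,1)N 2/3 ✓
(3,2)N 3/3 ✓
(3,3)N 3/4 ✓
(3,4)N 3/4 ✓
(3,5)S 0/2 ✗
(4,1)S 0/1 ✗
(4,3)N 2/2 ✓
(4,4)N 2/3 ✓
(4,6)S 0/1 ✗
(5,2)S 1/1 ✓
(5,4)S 0/1 ✗
(5,6)N 1/2 ✓
(6,1)S 2/2 ✓
(6,2)S 3/3 ✓
(6,3)S 1/2 ✓
(6,5)S 1/2 ✓
(6,6)N 1/2 ✓
(7,1)S 1/1 ✓
(7,3)N 0/2 ✗
(7,4)S 1/2 ✓
(7,5)S 2/2 ✓

(2,3), (2,5), (3,5), (4,1), (4,6), (5,4), (7,3)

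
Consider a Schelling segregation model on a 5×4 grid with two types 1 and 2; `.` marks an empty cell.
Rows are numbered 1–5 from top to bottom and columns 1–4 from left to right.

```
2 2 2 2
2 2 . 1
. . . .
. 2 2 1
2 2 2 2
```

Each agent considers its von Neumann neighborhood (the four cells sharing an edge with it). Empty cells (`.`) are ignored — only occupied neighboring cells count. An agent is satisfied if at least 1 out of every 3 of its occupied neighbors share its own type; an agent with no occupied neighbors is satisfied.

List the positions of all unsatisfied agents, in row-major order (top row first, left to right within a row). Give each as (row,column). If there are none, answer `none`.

(2,4), (4,4)

Row 1: (1,1)2 2/2 ok · (1,2)2 3/3 ok · (1,3)2 2/2 ok · (1,4)2 1/2 ok
Row 2: (2,1)2 2/2 ok · (2,2)2 2/2 ok · (2,4)1 0/1 unhappy
Row 4: (4,2)2 2/2 ok · (4,3)2 2/3 ok · (4,4)1 0/2 unhappy
Row 5: (5,1)2 1/1 ok · (5,2)2 3/3 ok · (5,3)2 3/3 ok · (5,4)2 1/2 ok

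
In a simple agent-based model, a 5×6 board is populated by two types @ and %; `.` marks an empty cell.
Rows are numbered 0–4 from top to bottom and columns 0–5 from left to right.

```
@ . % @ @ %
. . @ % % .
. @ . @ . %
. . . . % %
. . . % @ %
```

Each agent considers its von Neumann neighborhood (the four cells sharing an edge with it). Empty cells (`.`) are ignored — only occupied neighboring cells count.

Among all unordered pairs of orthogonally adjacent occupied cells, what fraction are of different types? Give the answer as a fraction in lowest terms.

Scan each occupied cell's neighbors to the right and below so each pair is counted once.
Row 0: %(0,2)–@(0,3)≠ %(0,2)–@(1,2)≠ @(0,3)–@(0,4)= @(0,3)–%(1,3)≠ @(0,4)–%(0,5)≠ @(0,4)–%(1,4)≠  → 5/6 unlike.
Row 1: @(1,2)–%(1,3)≠ %(1,3)–%(1,4)= %(1,3)–@(2,3)≠  → 2/3 unlike.
Row 2: %(2,5)–%(3,5)=  → 0/1 unlike.
Row 3: %(3,4)–%(3,5)= %(3,4)–@(4,4)≠ %(3,5)–%(4,5)=  → 1/3 unlike.
Row 4: %(4,3)–@(4,4)≠ @(4,4)–%(4,5)≠  → 2/2 unlike.
Total adjacent occupied pairs: 15; unlike-type pairs: 10.
10/15 reduces to 2/3.

2/3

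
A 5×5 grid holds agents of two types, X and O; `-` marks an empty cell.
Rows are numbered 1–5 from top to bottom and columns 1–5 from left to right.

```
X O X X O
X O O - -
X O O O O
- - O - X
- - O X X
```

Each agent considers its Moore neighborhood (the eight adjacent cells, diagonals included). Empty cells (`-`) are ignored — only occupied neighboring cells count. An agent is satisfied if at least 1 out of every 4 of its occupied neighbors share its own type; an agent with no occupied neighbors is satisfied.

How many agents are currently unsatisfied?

1

Row 1: (1,1)X 1/3 ok · (1,2)O 2/5 ok · (1,3)X 1/4 ok · (1,4)X 1/3 ok · (1,5)O 0/1 unhappy
Row 2: (2,1)X 2/5 ok · (2,2)O 4/8 ok · (2,3)O 5/7 ok
Row 3: (3,1)X 1/3 ok · (3,2)O 4/6 ok · (3,3)O 5/5 ok · (3,4)O 4/5 ok · (3,5)O 1/2 ok
Row 4: (4,3)O 4/5 ok · (4,5)X 2/4 ok
Row 5: (5,3)O 1/2 ok · (5,4)X 2/4 ok · (5,5)X 2/2 ok
Unsatisfied: (1,5) — 1 in total.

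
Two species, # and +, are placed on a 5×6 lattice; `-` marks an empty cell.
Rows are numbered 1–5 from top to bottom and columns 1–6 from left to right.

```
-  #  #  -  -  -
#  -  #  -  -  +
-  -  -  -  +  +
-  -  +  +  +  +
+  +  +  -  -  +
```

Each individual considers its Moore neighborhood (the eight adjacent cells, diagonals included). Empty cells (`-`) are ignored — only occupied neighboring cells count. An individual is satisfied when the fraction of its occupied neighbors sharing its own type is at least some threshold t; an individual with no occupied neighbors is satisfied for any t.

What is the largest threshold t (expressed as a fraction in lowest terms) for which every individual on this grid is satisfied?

(1,2)# 3/3
(1,3)# 2/2
(2,1)# 1/1
(2,3)# 2/2
(2,6)+ 2/2
(3,5)+ 5/5
(3,6)+ 4/4
(4,3)+ 3/3
(4,4)+ 4/4
(4,5)+ 5/5
(4,6)+ 4/4
(5,1)+ 1/1
(5,2)+ 3/3
(5,3)+ 3/3
(5,6)+ 2/2
The smallest same-type fraction is 3/3 at (1,2), which reduces to 1/1. Any threshold above that leaves this individual unsatisfied.

1/1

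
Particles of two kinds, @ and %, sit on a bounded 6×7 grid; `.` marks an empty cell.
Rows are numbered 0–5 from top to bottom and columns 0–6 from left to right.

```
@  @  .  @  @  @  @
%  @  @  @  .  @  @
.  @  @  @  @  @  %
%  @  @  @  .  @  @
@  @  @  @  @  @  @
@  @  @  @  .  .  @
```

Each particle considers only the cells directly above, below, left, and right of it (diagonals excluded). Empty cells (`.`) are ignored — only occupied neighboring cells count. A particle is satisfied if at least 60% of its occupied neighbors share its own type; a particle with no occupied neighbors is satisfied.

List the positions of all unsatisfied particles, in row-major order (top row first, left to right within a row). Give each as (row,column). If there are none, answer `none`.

(0,0)@ 1/2 not
(0,1)@ 2/2 satisfied
(0,3)@ 2/2 satisfied
(0,4)@ 2/2 satisfied
(0,5)@ 3/3 satisfied
(0,6)@ 2/2 satisfied
(1,0)% 0/2 not
(1,1)@ 3/4 satisfied
(1,2)@ 3/3 satisfied
(1,3)@ 3/3 satisfied
(1,5)@ 3/3 satisfied
(1,6)@ 2/3 satisfied
(2,1)@ 3/3 satisfied
(2,2)@ 4/4 satisfied
(2,3)@ 4/4 satisfied
(2,4)@ 2/2 satisfied
(2,5)@ 3/4 satisfied
(2,6)% 0/3 not
(3,0)% 0/2 not
(3,1)@ 3/4 satisfied
(3,2)@ 4/4 satisfied
(3,3)@ 3/3 satisfied
(3,5)@ 3/3 satisfied
(3,6)@ 2/3 satisfied
(4,0)@ 2/3 satisfied
(4,1)@ 4/4 satisfied
(4,2)@ 4/4 satisfied
(4,3)@ 4/4 satisfied
(4,4)@ 2/2 satisfied
(4,5)@ 3/3 satisfied
(4,6)@ 3/3 satisfied
(5,0)@ 2/2 satisfied
(5,1)@ 3/3 satisfied
(5,2)@ 3/3 satisfied
(5,3)@ 2/2 satisfied
(5,6)@ 1/1 satisfied

(0,0), (1,0), (2,6), (3,0)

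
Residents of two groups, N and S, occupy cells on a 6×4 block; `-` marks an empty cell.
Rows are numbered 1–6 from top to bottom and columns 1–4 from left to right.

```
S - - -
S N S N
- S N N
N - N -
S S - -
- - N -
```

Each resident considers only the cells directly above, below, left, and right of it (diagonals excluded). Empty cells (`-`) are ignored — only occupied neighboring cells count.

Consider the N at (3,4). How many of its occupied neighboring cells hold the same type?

2

Occupied neighbors of (3,4): (2,4)=N, (3,3)=N.
Same type (N): 2 of 2.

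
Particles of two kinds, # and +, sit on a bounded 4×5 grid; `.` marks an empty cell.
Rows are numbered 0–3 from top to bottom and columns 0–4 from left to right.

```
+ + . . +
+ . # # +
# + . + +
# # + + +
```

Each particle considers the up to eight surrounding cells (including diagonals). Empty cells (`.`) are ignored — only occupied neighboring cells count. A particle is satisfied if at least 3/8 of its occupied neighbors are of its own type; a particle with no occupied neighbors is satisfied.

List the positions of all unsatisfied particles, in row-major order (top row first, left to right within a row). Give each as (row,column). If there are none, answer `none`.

(1,2), (1,3), (2,1)

(0,0)+ 2/2 ok
(0,1)+ 2/3 ok
(0,4)+ 1/2 ok
(1,0)+ 3/4 ok
(1,2)# 1/4 unhappy
(1,3)# 1/5 unhappy
(1,4)+ 3/4 ok
(2,0)# 2/4 ok
(2,1)+ 2/6 unhappy
(2,3)+ 5/7 ok
(2,4)+ 4/5 ok
(3,0)# 2/3 ok
(3,1)# 2/4 ok
(3,2)+ 3/4 ok
(3,3)+ 4/4 ok
(3,4)+ 3/3 ok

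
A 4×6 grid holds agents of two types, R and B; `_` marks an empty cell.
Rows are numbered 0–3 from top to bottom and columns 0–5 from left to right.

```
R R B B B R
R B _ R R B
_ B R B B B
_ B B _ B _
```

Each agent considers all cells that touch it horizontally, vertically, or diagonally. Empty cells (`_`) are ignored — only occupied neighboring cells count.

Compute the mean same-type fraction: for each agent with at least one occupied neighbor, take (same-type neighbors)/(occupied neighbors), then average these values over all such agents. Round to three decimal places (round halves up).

(0,0)R 2/3
(0,1)R 2/4
(0,2)B 2/4
(0,3)B 2/4
(0,4)B 2/5
(0,5)R 1/3
(1,0)R 2/4
(1,1)B 2/6
(1,3)R 2/7
(1,4)R 2/8
(1,5)B 3/5
(2,1)B 3/5
(2,2)R 1/6
(2,3)B 3/6
(2,4)B 4/6
(2,5)B 3/4
(3,1)B 2/3
(3,2)B 3/4
(3,4)B 3/3
Sum over 19 agents: 2/3 + 2/4 + 2/4 + 2/4 + 2/5 + 1/3 + 2/4 + 2/6 + 2/7 + 2/8 + 3/5 + 3/5 + 1/6 + 3/6 + 4/6 + 3/4 + 2/3 + 3/4 + 3/3 = 4187/420; mean = 4187/420 ÷ 19 = 4187/7980 = 0.524686… → 0.525.

0.525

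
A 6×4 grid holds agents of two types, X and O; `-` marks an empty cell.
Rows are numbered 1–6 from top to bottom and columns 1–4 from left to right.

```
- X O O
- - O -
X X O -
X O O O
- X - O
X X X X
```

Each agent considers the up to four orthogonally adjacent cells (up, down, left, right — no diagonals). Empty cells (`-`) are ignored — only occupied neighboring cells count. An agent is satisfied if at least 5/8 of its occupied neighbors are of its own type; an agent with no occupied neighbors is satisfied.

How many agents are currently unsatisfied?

7

(1,2)X 0/1 ✗
(1,3)O 2/3 ✓
(1,4)O 1/1 ✓
(2,3)O 2/2 ✓
(3,1)X 2/2 ✓
(3,2)X 1/3 ✗
(3,3)O 2/3 ✓
(4,1)X 1/2 ✗
(4,2)O 1/4 ✗
(4,3)O 3/3 ✓
(4,4)O 2/2 ✓
(5,2)X 1/2 ✗
(5,4)O 1/2 ✗
(6,1)X 1/1 ✓
(6,2)X 3/3 ✓
(6,3)X 2/2 ✓
(6,4)X 1/2 ✗
Unsatisfied: (1,2), (3,2), (4,1), (4,2), (5,2), (5,4), (6,4) — 7 in total.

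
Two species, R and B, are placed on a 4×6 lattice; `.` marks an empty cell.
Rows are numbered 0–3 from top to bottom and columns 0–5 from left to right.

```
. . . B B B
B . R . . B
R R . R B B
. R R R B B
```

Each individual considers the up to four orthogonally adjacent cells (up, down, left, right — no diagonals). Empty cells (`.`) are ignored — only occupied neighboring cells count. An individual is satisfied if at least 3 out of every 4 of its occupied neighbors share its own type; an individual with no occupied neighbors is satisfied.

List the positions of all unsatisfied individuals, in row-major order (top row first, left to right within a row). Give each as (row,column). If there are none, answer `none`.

(0,3)B 1/1 ok
(0,4)B 2/2 ok
(0,5)B 2/2 ok
(1,0)B 0/1 unhappy
(1,2)R 0/0 ok
(1,5)B 2/2 ok
(2,0)R 1/2 unhappy
(2,1)R 2/2 ok
(2,3)R 1/2 unhappy
(2,4)B 2/3 unhappy
(2,5)B 3/3 ok
(3,1)R 2/2 ok
(3,2)R 2/2 ok
(3,3)R 2/3 unhappy
(3,4)B 2/3 unhappy
(3,5)B 2/2 ok

(1,0), (2,0), (2,3), (2,4), (3,3), (3,4)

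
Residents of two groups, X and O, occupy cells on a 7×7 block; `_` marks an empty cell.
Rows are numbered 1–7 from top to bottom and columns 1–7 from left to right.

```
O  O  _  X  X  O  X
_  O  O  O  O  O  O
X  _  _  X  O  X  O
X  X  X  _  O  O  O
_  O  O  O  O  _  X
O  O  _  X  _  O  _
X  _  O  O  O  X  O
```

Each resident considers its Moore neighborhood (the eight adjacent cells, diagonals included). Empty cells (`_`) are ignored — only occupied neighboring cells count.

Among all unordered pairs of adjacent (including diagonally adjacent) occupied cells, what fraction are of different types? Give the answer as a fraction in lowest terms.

44/89

Scan each occupied cell's neighbors to the right and below (and the two forward diagonals) so each pair is counted once.
From row 1: 10 unlike of 18 pairs (running 10/18).
From row 2: 7 unlike of 17 pairs (running 17/35).
From row 3: 7 unlike of 14 pairs (running 24/49).
From row 4: 8 unlike of 15 pairs (running 32/64).
From row 5: 4 unlike of 11 pairs (running 36/75).
From row 6: 6 unlike of 10 pairs (running 42/85).
From row 7: 2 unlike of 4 pairs (running 44/89).
Total adjacent occupied pairs: 89; unlike-type pairs: 44.
44/89 is already in lowest terms.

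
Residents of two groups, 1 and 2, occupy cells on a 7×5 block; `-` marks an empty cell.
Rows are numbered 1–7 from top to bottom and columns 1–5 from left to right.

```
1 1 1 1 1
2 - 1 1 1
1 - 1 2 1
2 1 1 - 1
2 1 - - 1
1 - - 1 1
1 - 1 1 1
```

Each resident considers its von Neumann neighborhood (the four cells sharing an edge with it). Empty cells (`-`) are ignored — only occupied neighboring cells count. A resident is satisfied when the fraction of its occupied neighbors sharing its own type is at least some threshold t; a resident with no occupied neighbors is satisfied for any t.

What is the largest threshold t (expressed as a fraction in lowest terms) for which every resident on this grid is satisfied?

0/1

(1,1)1 1/2
(1,2)1 2/2
(1,3)1 3/3
(1,4)1 3/3
(1,5)1 2/2
(2,1)2 0/2
(2,3)1 3/3
(2,4)1 3/4
(2,5)1 3/3
(3,1)1 0/2
(3,3)1 2/3
(3,4)2 0/3
(3,5)1 2/3
(4,1)2 1/3
(4,2)1 2/3
(4,3)1 2/2
(4,5)1 2/2
(5,1)2 1/3
(5,2)1 1/2
(5,5)1 2/2
(6,1)1 1/2
(6,4)1 2/2
(6,5)1 3/3
(7,1)1 1/1
(7,3)1 1/1
(7,4)1 3/3
(7,5)1 2/2
The smallest same-type fraction is 0/2 at (2,1), which reduces to 0/1. Any threshold above that leaves this resident unsatisfied.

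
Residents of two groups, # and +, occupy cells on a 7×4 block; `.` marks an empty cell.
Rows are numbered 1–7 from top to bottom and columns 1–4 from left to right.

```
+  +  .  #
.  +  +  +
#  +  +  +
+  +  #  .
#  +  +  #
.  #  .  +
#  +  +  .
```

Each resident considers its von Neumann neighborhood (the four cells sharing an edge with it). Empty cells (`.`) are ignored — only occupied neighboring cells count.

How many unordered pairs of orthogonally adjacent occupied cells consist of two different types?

Scan each occupied cell's neighbors to the right and below so each pair is counted once.
Row 1: +(1,1)–+(1,2)= +(1,2)–+(2,2)= #(1,4)–+(2,4)≠  → 1/3 unlike.
Row 2: +(2,2)–+(2,3)= +(2,2)–+(3,2)= +(2,3)–+(2,4)= +(2,3)–+(3,3)= +(2,4)–+(3,4)=  → 0/5 unlike.
Row 3: #(3,1)–+(3,2)≠ #(3,1)–+(4,1)≠ +(3,2)–+(3,3)= +(3,2)–+(4,2)= +(3,3)–+(3,4)= +(3,3)–#(4,3)≠  → 3/6 unlike.
Row 4: +(4,1)–+(4,2)= +(4,1)–#(5,1)≠ +(4,2)–#(4,3)≠ +(4,2)–+(5,2)= #(4,3)–+(5,3)≠  → 3/5 unlike.
Row 5: #(5,1)–+(5,2)≠ +(5,2)–+(5,3)= +(5,2)–#(6,2)≠ +(5,3)–#(5,4)≠ #(5,4)–+(6,4)≠  → 4/5 unlike.
Row 6: #(6,2)–+(7,2)≠  → 1/1 unlike.
Row 7: #(7,1)–+(7,2)≠ +(7,2)–+(7,3)=  → 1/2 unlike.
Total adjacent occupied pairs: 27; unlike-type pairs: 13.

13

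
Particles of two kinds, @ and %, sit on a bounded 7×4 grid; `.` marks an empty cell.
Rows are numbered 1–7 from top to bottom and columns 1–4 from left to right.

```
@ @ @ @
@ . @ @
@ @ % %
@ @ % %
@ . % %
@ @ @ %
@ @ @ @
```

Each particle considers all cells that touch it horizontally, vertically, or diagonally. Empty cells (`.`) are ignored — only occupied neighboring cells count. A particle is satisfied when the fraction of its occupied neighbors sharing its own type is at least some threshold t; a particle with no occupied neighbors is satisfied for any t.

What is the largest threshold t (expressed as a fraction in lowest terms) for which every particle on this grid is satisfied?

2/5

(1,1)@ 2/2
(1,2)@ 4/4
(1,3)@ 4/4
(1,4)@ 3/3
(2,1)@ 4/4
(2,3)@ 5/7
(2,4)@ 3/5
(3,1)@ 4/4
(3,2)@ 5/7
(3,3)% 3/7
(3,4)% 3/5
(4,1)@ 4/4
(4,2)@ 4/7
(4,3)% 5/7
(4,4)% 5/5
(5,1)@ 4/4
(5,3)% 4/7
(5,4)% 4/5
(6,1)@ 4/4
(6,2)@ 6/7
(6,3)@ 4/7
(6,4)% 2/5
(7,1)@ 3/3
(7,2)@ 5/5
(7,3)@ 4/5
(7,4)@ 2/3
The smallest same-type fraction is 2/5 at (6,4), which reduces to 2/5. Any threshold above that leaves this particle unsatisfied.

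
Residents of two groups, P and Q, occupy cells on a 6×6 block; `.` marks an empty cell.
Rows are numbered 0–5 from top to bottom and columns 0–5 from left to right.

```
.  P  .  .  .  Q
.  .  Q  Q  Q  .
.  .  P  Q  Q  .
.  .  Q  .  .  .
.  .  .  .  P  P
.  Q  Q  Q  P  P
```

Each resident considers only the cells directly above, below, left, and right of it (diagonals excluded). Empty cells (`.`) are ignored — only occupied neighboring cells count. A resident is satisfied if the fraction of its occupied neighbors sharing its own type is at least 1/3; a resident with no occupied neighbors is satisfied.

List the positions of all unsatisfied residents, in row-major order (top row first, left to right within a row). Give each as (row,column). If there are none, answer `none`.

(2,2), (3,2)

(0,1)P 0/0 ok
(0,5)Q 0/0 ok
(1,2)Q 1/2 ok
(1,3)Q 3/3 ok
(1,4)Q 2/2 ok
(2,2)P 0/3 unhappy
(2,3)Q 2/3 ok
(2,4)Q 2/2 ok
(3,2)Q 0/1 unhappy
(4,4)P 2/2 ok
(4,5)P 2/2 ok
(5,1)Q 1/1 ok
(5,2)Q 2/2 ok
(5,3)Q 1/2 ok
(5,4)P 2/3 ok
(5,5)P 2/2 ok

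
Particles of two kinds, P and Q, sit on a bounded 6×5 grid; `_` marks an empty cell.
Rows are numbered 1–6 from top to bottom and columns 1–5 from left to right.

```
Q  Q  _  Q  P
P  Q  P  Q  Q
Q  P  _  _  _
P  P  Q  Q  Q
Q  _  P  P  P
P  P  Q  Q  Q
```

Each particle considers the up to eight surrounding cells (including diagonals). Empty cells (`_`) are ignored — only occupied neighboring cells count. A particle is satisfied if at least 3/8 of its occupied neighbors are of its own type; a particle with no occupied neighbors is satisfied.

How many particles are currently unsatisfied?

11

Row 1: (1,1)Q 2/3 ok · (1,2)Q 2/4 ok · (1,4)Q 2/4 ok · (1,5)P 0/3 unhappy
Row 2: (2,1)P 1/5 unhappy · (2,2)Q 3/6 ok · (2,3)P 1/5 unhappy · (2,4)Q 2/4 ok · (2,5)Q 2/3 ok
Row 3: (3,1)Q 1/5 unhappy · (3,2)P 4/7 ok
Row 4: (4,1)P 2/4 ok · (4,2)P 3/6 ok · (4,3)Q 1/5 unhappy · (4,4)Q 2/5 ok · (4,5)Q 1/3 unhappy
Row 5: (5,1)Q 0/4 unhappy · (5,3)P 3/7 ok · (5,4)P 2/8 unhappy · (5,5)P 1/5 unhappy
Row 6: (6,1)P 1/2 ok · (6,2)P 2/4 ok · (6,3)Q 1/4 unhappy · (6,4)Q 2/5 ok · (6,5)Q 1/3 unhappy
Unsatisfied: (1,5), (2,1), (2,3), (3,1), (4,3), (4,5), (5,1), (5,4), (5,5), (6,3), (6,5) — 11 in total.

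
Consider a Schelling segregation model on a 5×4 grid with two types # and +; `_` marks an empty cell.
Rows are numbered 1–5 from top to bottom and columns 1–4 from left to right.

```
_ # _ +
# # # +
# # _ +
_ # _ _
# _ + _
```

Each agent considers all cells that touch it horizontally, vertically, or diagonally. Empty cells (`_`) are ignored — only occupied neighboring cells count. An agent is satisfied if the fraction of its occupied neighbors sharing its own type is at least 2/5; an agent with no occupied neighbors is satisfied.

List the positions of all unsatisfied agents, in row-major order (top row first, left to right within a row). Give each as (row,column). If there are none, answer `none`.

(5,3)

(1,2)# 3/3 satisfied
(1,4)+ 1/2 satisfied
(2,1)# 4/4 satisfied
(2,2)# 5/5 satisfied
(2,3)# 3/6 satisfied
(2,4)+ 2/3 satisfied
(3,1)# 4/4 satisfied
(3,2)# 5/5 satisfied
(3,4)+ 1/2 satisfied
(4,2)# 3/4 satisfied
(5,1)# 1/1 satisfied
(5,3)+ 0/1 not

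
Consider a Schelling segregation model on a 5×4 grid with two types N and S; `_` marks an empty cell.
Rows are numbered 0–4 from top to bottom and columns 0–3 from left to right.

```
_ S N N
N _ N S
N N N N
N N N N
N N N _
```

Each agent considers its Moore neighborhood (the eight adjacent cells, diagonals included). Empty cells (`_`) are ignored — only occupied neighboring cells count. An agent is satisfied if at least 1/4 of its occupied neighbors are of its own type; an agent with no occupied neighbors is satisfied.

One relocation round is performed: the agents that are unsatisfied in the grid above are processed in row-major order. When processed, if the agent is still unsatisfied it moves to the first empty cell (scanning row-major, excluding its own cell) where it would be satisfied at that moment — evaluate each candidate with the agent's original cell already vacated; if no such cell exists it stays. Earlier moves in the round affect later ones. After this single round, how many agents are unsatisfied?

Initially unsatisfied (in order): (0,1), (1,3).
  (0,1): no empty cell satisfies it; stays.
  (1,3) → (0,0).
Resulting grid:
S S N N
N _ N _
N N N N
N N N N
N N N _
All satisfied now.

0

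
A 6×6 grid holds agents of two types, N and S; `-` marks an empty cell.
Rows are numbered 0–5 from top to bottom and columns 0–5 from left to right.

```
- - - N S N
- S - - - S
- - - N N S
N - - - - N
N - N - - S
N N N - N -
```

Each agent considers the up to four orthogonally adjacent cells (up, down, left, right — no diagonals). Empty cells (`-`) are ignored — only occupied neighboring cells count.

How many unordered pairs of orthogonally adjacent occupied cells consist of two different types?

Scan each occupied cell's neighbors to the right and below so each pair is counted once.
From row 0: 3 unlike of 3 pairs (running 3/3).
From row 1: 0 unlike of 1 pairs (running 3/4).
From row 2: 2 unlike of 3 pairs (running 5/7).
From row 3: 1 unlike of 2 pairs (running 6/9).
From row 4: 0 unlike of 2 pairs (running 6/11).
From row 5: 0 unlike of 2 pairs (running 6/13).
Total adjacent occupied pairs: 13; unlike-type pairs: 6.

6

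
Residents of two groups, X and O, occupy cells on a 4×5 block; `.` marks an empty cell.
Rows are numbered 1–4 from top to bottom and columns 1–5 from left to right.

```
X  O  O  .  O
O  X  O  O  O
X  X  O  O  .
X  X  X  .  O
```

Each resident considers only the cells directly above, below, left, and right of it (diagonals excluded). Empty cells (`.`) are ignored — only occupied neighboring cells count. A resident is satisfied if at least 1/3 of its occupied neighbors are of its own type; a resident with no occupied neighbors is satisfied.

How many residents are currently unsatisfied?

3

(1,1)X 0/2 not
(1,2)O 1/3 satisfied
(1,3)O 2/2 satisfied
(1,5)O 1/1 satisfied
(2,1)O 0/3 not
(2,2)X 1/4 not
(2,3)O 3/4 satisfied
(2,4)O 3/3 satisfied
(2,5)O 2/2 satisfied
(3,1)X 2/3 satisfied
(3,2)X 3/4 satisfied
(3,3)O 2/4 satisfied
(3,4)O 2/2 satisfied
(4,1)X 2/2 satisfied
(4,2)X 3/3 satisfied
(4,3)X 1/2 satisfied
(4,5)O 0/0 satisfied
Unsatisfied: (1,1), (2,1), (2,2) — 3 in total.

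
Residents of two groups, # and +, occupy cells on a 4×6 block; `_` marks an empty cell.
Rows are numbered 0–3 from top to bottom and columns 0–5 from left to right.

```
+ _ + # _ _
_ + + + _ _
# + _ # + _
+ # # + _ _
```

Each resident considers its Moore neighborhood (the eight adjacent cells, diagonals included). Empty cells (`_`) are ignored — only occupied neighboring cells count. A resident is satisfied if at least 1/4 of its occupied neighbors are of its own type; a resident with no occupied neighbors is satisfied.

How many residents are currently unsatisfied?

(0,0)+ 1/1 satisfied
(0,2)+ 3/4 satisfied
(0,3)# 0/3 not
(1,1)+ 4/5 satisfied
(1,2)+ 4/6 satisfied
(1,3)+ 3/5 satisfied
(2,0)# 1/4 satisfied
(2,1)+ 3/6 satisfied
(2,3)# 1/5 not
(2,4)+ 2/3 satisfied
(3,0)+ 1/3 satisfied
(3,1)# 2/4 satisfied
(3,2)# 2/4 satisfied
(3,3)+ 1/3 satisfied
Unsatisfied: (0,3), (2,3) — 2 in total.

2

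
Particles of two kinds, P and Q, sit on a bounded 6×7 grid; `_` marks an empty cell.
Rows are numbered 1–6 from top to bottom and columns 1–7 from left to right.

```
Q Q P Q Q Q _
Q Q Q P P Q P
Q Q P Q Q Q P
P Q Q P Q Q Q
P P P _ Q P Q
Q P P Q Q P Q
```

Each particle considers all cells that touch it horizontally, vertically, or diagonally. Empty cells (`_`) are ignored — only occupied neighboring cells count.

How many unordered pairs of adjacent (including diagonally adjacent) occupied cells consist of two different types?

Scan each occupied cell's neighbors to the right and below (and the two forward diagonals) so each pair is counted once.
Row 1: Q(1,1)–Q(1,2)= Q(1,1)–Q(2,1)= Q(1,1)–Q(2,2)= Q(1,2)–P(1,3)≠ Q(1,2)–Q(2,2)= Q(1,2)–Q(2,3)= Q(1,2)–Q(2,1)= P(1,3)–Q(1,4)≠ P(1,3)–Q(2,3)≠ P(1,3)–P(2,4)= P(1,3)–Q(2,2)≠ Q(1,4)–Q(1,5)= Q(1,4)–P(2,4)≠ Q(1,4)–P(2,5)≠ Q(1,4)–Q(2,3)= Q(1,5)–Q(1,6)= Q(1,5)–P(2,5)≠ Q(1,5)–Q(2,6)= Q(1,5)–P(2,4)≠ Q(1,6)–Q(2,6)= Q(1,6)–P(2,7)≠ Q(1,6)–P(2,5)≠  → 10/22 unlike.
Row 2: Q(2,1)–Q(2,2)= Q(2,1)–Q(3,1)= Q(2,1)–Q(3,2)= Q(2,2)–Q(2,3)= Q(2,2)–Q(3,2)= Q(2,2)–P(3,3)≠ Q(2,2)–Q(3,1)= Q(2,3)–P(2,4)≠ Q(2,3)–P(3,3)≠ Q(2,3)–Q(3,4)= Q(2,3)–Q(3,2)= P(2,4)–P(2,5)= P(2,4)–Q(3,4)≠ P(2,4)–Q(3,5)≠ P(2,4)–P(3,3)= P(2,5)–Q(2,6)≠ P(2,5)–Q(3,5)≠ P(2,5)–Q(3,6)≠ P(2,5)–Q(3,4)≠ Q(2,6)–P(2,7)≠ Q(2,6)–Q(3,6)= Q(2,6)–P(3,7)≠ Q(2,6)–Q(3,5)= P(2,7)–P(3,7)= P(2,7)–Q(3,6)≠  → 12/25 unlike.
Row 3: Q(3,1)–Q(3,2)= Q(3,1)–P(4,1)≠ Q(3,1)–Q(4,2)= Q(3,2)–P(3,3)≠ Q(3,2)–Q(4,2)= Q(3,2)–Q(4,3)= Q(3,2)–P(4,1)≠ P(3,3)–Q(3,4)≠ P(3,3)–Q(4,3)≠ P(3,3)–P(4,4)= P(3,3)–Q(4,2)≠ Q(3,4)–Q(3,5)= Q(3,4)–P(4,4)≠ Q(3,4)–Q(4,5)= Q(3,4)–Q(4,3)= Q(3,5)–Q(3,6)= Q(3,5)–Q(4,5)= Q(3,5)–Q(4,6)= Q(3,5)–P(4,4)≠ Q(3,6)–P(3,7)≠ Q(3,6)–Q(4,6)= Q(3,6)–Q(4,7)= Q(3,6)–Q(4,5)= P(3,7)–Q(4,7)≠ P(3,7)–Q(4,6)≠  → 11/25 unlike.
Row 4: P(4,1)–Q(4,2)≠ P(4,1)–P(5,1)= P(4,1)–P(5,2)= Q(4,2)–Q(4,3)= Q(4,2)–P(5,2)≠ Q(4,2)–P(5,3)≠ Q(4,2)–P(5,1)≠ Q(4,3)–P(4,4)≠ Q(4,3)–P(5,3)≠ Q(4,3)–P(5,2)≠ P(4,4)–Q(4,5)≠ P(4,4)–Q(5,5)≠ P(4,4)–P(5,3)= Q(4,5)–Q(4,6)= Q(4,5)–Q(5,5)= Q(4,5)–P(5,6)≠ Q(4,6)–Q(4,7)= Q(4,6)–P(5,6)≠ Q(4,6)–Q(5,7)= Q(4,6)–Q(5,5)= Q(4,7)–Q(5,7)= Q(4,7)–P(5,6)≠  → 12/22 unlike.
Row 5: P(5,1)–P(5,2)= P(5,1)–Q(6,1)≠ P(5,1)–P(6,2)= P(5,2)–P(5,3)= P(5,2)–P(6,2)= P(5,2)–P(6,3)= P(5,2)–Q(6,1)≠ P(5,3)–P(6,3)= P(5,3)–Q(6,4)≠ P(5,3)–P(6,2)= Q(5,5)–P(5,6)≠ Q(5,5)–Q(6,5)= Q(5,5)–P(6,6)≠ Q(5,5)–Q(6,4)= P(5,6)–Q(5,7)≠ P(5,6)–P(6,6)= P(5,6)–Q(6,7)≠ P(5,6)–Q(6,5)≠ Q(5,7)–Q(6,7)= Q(5,7)–P(6,6)≠  → 9/20 unlike.
Row 6: Q(6,1)–P(6,2)≠ P(6,2)–P(6,3)= P(6,3)–Q(6,4)≠ Q(6,4)–Q(6,5)= Q(6,5)–P(6,6)≠ P(6,6)–Q(6,7)≠  → 4/6 unlike.
Total adjacent occupied pairs: 120; unlike-type pairs: 58.

58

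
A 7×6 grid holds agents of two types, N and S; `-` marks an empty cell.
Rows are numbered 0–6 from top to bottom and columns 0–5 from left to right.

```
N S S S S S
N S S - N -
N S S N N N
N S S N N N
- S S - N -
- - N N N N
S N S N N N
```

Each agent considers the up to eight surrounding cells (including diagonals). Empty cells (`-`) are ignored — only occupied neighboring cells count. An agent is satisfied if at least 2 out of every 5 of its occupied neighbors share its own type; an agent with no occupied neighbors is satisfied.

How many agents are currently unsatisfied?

5

Row 0: (0,0)N 1/3 not · (0,1)S 3/5 satisfied · (0,2)S 4/4 satisfied · (0,3)S 3/4 satisfied · (0,4)S 2/3 satisfied · (0,5)S 1/2 satisfied
Row 1: (1,0)N 2/5 satisfied · (1,1)S 5/8 satisfied · (1,2)S 6/7 satisfied · (1,4)N 3/6 satisfied
Row 2: (2,0)N 2/5 satisfied · (2,1)S 5/8 satisfied · (2,2)S 5/7 satisfied · (2,3)N 4/7 satisfied · (2,4)N 6/6 satisfied · (2,5)N 4/4 satisfied
Row 3: (3,0)N 1/4 not · (3,1)S 5/7 satisfied · (3,2)S 5/7 satisfied · (3,3)N 4/7 satisfied · (3,4)N 6/6 satisfied · (3,5)N 4/4 satisfied
Row 4: (4,1)S 3/5 satisfied · (4,2)S 3/6 satisfied · (4,4)N 6/6 satisfied
Row 5: (5,2)N 3/6 satisfied · (5,3)N 5/7 satisfied · (5,4)N 6/6 satisfied · (5,5)N 4/4 satisfied
Row 6: (6,0)S 0/1 not · (6,1)N 1/3 not · (6,2)S 0/4 not · (6,3)N 4/5 satisfied · (6,4)N 5/5 satisfied · (6,5)N 3/3 satisfied
Unsatisfied: (0,0), (3,0), (6,0), (6,1), (6,2) — 5 in total.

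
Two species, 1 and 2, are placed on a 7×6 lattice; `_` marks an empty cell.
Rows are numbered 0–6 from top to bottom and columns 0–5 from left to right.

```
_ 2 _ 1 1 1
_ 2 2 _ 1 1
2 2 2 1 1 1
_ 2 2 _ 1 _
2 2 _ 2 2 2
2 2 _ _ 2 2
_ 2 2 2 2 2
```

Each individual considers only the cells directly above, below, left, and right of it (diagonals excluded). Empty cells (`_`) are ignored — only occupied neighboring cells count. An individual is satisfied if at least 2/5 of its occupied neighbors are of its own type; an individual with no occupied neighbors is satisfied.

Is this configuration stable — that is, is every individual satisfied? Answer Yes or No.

Yes

Row 0: (0,1)2 1/1 ✓ · (0,3)1 1/1 ✓ · (0,4)1 3/3 ✓ · (0,5)1 2/2 ✓
Row 1: (1,1)2 3/3 ✓ · (1,2)2 2/2 ✓ · (1,4)1 3/3 ✓ · (1,5)1 3/3 ✓
Row 2: (2,0)2 1/1 ✓ · (2,1)2 4/4 ✓ · (2,2)2 3/4 ✓ · (2,3)1 1/2 ✓ · (2,4)1 4/4 ✓ · (2,5)1 2/2 ✓
Row 3: (3,1)2 3/3 ✓ · (3,2)2 2/2 ✓ · (3,4)1 1/2 ✓
Row 4: (4,0)2 2/2 ✓ · (4,1)2 3/3 ✓ · (4,3)2 1/1 ✓ · (4,4)2 3/4 ✓ · (4,5)2 2/2 ✓
Row 5: (5,0)2 2/2 ✓ · (5,1)2 3/3 ✓ · (5,4)2 3/3 ✓ · (5,5)2 3/3 ✓
Row 6: (6,1)2 2/2 ✓ · (6,2)2 2/2 ✓ · (6,3)2 2/2 ✓ · (6,4)2 3/3 ✓ · (6,5)2 2/2 ✓
All meet the threshold, so the configuration is stable.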